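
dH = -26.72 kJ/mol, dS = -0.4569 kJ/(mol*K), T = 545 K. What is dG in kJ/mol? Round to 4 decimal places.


Gibbs: dG = dH - T*dS (consistent units, dS already in kJ/(mol*K)).
T*dS = 545 * -0.4569 = -249.0105
dG = -26.72 - (-249.0105)
dG = 222.2905 kJ/mol, rounded to 4 dp:

222.2905 kJ/mol


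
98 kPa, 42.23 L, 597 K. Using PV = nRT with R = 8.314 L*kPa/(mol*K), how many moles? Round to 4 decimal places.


PV = nRT, solve for n = PV / (RT).
PV = 98 * 42.23 = 4138.54
RT = 8.314 * 597 = 4963.458
n = 4138.54 / 4963.458
n = 0.83380176 mol, rounded to 4 dp:

0.8338 mol


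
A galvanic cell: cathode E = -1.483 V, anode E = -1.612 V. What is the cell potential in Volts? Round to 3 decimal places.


Standard cell potential: E_cell = E_cathode - E_anode.
E_cell = -1.483 - (-1.612)
E_cell = 0.129 V, rounded to 3 dp:

0.129 V


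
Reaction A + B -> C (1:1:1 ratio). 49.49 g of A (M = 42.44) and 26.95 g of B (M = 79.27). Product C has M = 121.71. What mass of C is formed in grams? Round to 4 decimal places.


Find moles of each reactant; the smaller value is the limiting reagent in a 1:1:1 reaction, so moles_C equals moles of the limiter.
n_A = mass_A / M_A = 49.49 / 42.44 = 1.166117 mol
n_B = mass_B / M_B = 26.95 / 79.27 = 0.339977 mol
Limiting reagent: B (smaller), n_limiting = 0.339977 mol
mass_C = n_limiting * M_C = 0.339977 * 121.71
mass_C = 41.37860067 g, rounded to 4 dp:

41.3786 g


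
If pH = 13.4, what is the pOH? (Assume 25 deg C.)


At 25 deg C, pH + pOH = 14.
pOH = 14 - pH = 14 - 13.4
pOH = 0.6:

0.60


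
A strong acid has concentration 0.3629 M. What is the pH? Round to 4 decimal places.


A strong acid dissociates completely, so [H+] equals the given concentration.
pH = -log10([H+]) = -log10(0.3629)
pH = 0.44021303, rounded to 4 dp:

0.4402


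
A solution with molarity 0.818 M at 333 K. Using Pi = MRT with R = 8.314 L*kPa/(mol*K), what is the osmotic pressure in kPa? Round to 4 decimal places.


Osmotic pressure (van't Hoff): Pi = M*R*T.
RT = 8.314 * 333 = 2768.562
Pi = 0.818 * 2768.562
Pi = 2264.683716 kPa, rounded to 4 dp:

2264.6837 kPa


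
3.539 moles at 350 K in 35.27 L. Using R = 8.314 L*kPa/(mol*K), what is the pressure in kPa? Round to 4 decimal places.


PV = nRT, solve for P = nRT / V.
nRT = 3.539 * 8.314 * 350 = 10298.1361
P = 10298.1361 / 35.27
P = 291.98004253 kPa, rounded to 4 dp:

291.9800 kPa


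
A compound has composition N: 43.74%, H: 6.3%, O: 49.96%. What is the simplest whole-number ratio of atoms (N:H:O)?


Assume 100 g of compound, divide each mass% by atomic mass to get moles, then normalize by the smallest to get a raw atom ratio.
Moles per 100 g: N: 43.74/14.007 = 3.1227, H: 6.3/1.008 = 6.25, O: 49.96/15.999 = 3.1227
Raw ratio (divide by min = 3.1227): N: 1.0, H: 2.001, O: 1.0
Multiply by 1 to clear fractions: N: 1.0 ~= 1, H: 2.001 ~= 2, O: 1.0 ~= 1
Reduce by GCD to get the simplest whole-number ratio:

1:2:1


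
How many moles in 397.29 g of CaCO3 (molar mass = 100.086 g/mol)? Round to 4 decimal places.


n = mass / M
n = 397.29 / 100.086
n = 3.96948624 mol, rounded to 4 dp:

3.9695 mol


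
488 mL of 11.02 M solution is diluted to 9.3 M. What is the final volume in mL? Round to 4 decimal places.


Dilution: M1*V1 = M2*V2, solve for V2.
V2 = M1*V1 / M2
V2 = 11.02 * 488 / 9.3
V2 = 5377.76 / 9.3
V2 = 578.25376344 mL, rounded to 4 dp:

578.2538 mL


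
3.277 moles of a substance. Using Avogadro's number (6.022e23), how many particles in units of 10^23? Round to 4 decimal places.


N = n * NA, then divide by 1e23 for the requested units.
N / 1e23 = n * 6.022
N / 1e23 = 3.277 * 6.022
N / 1e23 = 19.734094, rounded to 4 dp:

19.7341


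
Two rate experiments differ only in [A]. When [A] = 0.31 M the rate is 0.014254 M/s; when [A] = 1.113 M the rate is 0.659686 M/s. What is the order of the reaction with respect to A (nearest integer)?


Rate is proportional to [A]^n, so rate2/rate1 = ([A]2/[A]1)^n. Take logs to solve for n.
rate2/rate1 = 0.659686 / 0.014254 = 46.2808
[A]2/[A]1 = 1.113 / 0.31 = 3.5903
n = ln(46.2808) / ln(3.5903) = 3.0
Nearest integer order:

3


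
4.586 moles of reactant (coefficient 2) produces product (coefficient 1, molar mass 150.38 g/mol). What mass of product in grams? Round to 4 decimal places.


Use the coefficient ratio to convert reactant moles to product moles, then multiply by the product's molar mass.
moles_P = moles_R * (coeff_P / coeff_R) = 4.586 * (1/2) = 2.293
mass_P = moles_P * M_P = 2.293 * 150.38
mass_P = 344.82134 g, rounded to 4 dp:

344.8213 g


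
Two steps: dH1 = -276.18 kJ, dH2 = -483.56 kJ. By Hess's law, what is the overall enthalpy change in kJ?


Hess's law: enthalpy is a state function, so add the step enthalpies.
dH_total = dH1 + dH2 = -276.18 + (-483.56)
dH_total = -759.74 kJ:

-759.74 kJ


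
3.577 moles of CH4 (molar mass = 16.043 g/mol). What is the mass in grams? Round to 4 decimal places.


mass = n * M
mass = 3.577 * 16.043
mass = 57.385811 g, rounded to 4 dp:

57.3858 g


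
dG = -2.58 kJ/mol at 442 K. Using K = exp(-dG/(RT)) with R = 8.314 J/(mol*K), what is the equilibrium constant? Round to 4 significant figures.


dG is in kJ/mol; multiply by 1000 to match R in J/(mol*K).
RT = 8.314 * 442 = 3674.788 J/mol
exponent = -dG*1000 / (RT) = -(-2.58*1000) / 3674.788 = 0.70208132
K = exp(0.70208132)
K = 2.0179483, rounded to 4 significant figures:

2.018


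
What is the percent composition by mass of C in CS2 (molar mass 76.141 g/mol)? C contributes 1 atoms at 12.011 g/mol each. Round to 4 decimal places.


pct = 100 * (n_elem * M_elem) / M_total
mass_contribution = 1 * 12.011 = 12.011 g/mol
pct = 100 * 12.011 / 76.141
pct = 15.77468118 %, rounded to 4 dp:

15.7747 %


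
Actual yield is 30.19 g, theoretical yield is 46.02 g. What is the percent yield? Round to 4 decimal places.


% yield = 100 * actual / theoretical
% yield = 100 * 30.19 / 46.02
% yield = 65.60191221 %, rounded to 4 dp:

65.6019 %


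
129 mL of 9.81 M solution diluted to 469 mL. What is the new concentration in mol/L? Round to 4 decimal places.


Dilution: M1*V1 = M2*V2, solve for M2.
M2 = M1*V1 / V2
M2 = 9.81 * 129 / 469
M2 = 1265.49 / 469
M2 = 2.69827292 mol/L, rounded to 4 dp:

2.6983 mol/L


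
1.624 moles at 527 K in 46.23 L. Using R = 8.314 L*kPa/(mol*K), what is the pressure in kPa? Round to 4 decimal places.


PV = nRT, solve for P = nRT / V.
nRT = 1.624 * 8.314 * 527 = 7115.5203
P = 7115.5203 / 46.23
P = 153.91564568 kPa, rounded to 4 dp:

153.9156 kPa


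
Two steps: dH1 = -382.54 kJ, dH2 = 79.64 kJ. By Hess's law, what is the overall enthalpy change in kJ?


Hess's law: enthalpy is a state function, so add the step enthalpies.
dH_total = dH1 + dH2 = -382.54 + (79.64)
dH_total = -302.9 kJ:

-302.90 kJ


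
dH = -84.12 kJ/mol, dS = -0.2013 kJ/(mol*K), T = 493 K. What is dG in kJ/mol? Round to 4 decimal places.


Gibbs: dG = dH - T*dS (consistent units, dS already in kJ/(mol*K)).
T*dS = 493 * -0.2013 = -99.2409
dG = -84.12 - (-99.2409)
dG = 15.1209 kJ/mol, rounded to 4 dp:

15.1209 kJ/mol


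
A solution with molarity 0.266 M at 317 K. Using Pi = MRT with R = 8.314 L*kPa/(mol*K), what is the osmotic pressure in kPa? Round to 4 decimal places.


Osmotic pressure (van't Hoff): Pi = M*R*T.
RT = 8.314 * 317 = 2635.538
Pi = 0.266 * 2635.538
Pi = 701.053108 kPa, rounded to 4 dp:

701.0531 kPa


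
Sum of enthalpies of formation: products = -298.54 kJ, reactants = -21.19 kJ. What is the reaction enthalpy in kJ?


dH_rxn = sum(dH_f products) - sum(dH_f reactants)
dH_rxn = -298.54 - (-21.19)
dH_rxn = -277.35 kJ:

-277.35 kJ


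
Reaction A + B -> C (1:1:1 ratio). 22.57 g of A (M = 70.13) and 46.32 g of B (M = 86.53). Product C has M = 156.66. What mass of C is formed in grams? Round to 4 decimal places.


Find moles of each reactant; the smaller value is the limiting reagent in a 1:1:1 reaction, so moles_C equals moles of the limiter.
n_A = mass_A / M_A = 22.57 / 70.13 = 0.321831 mol
n_B = mass_B / M_B = 46.32 / 86.53 = 0.535306 mol
Limiting reagent: A (smaller), n_limiting = 0.321831 mol
mass_C = n_limiting * M_C = 0.321831 * 156.66
mass_C = 50.41804446 g, rounded to 4 dp:

50.4180 g


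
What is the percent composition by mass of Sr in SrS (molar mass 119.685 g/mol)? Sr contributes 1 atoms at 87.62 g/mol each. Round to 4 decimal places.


pct = 100 * (n_elem * M_elem) / M_total
mass_contribution = 1 * 87.62 = 87.62 g/mol
pct = 100 * 87.62 / 119.685
pct = 73.20883987 %, rounded to 4 dp:

73.2088 %


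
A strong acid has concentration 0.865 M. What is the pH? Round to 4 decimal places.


A strong acid dissociates completely, so [H+] equals the given concentration.
pH = -log10([H+]) = -log10(0.865)
pH = 0.06298389, rounded to 4 dp:

0.0630


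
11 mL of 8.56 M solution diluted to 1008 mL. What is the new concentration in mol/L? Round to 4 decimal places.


Dilution: M1*V1 = M2*V2, solve for M2.
M2 = M1*V1 / V2
M2 = 8.56 * 11 / 1008
M2 = 94.16 / 1008
M2 = 0.0934127 mol/L, rounded to 4 dp:

0.0934 mol/L


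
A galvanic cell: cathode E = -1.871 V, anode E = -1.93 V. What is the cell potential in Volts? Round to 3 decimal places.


Standard cell potential: E_cell = E_cathode - E_anode.
E_cell = -1.871 - (-1.93)
E_cell = 0.059 V, rounded to 3 dp:

0.059 V


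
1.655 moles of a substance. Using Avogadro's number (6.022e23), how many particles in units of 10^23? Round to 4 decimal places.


N = n * NA, then divide by 1e23 for the requested units.
N / 1e23 = n * 6.022
N / 1e23 = 1.655 * 6.022
N / 1e23 = 9.96641, rounded to 4 dp:

9.9664


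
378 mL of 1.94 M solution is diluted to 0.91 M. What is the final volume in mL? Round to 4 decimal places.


Dilution: M1*V1 = M2*V2, solve for V2.
V2 = M1*V1 / M2
V2 = 1.94 * 378 / 0.91
V2 = 733.32 / 0.91
V2 = 805.84615385 mL, rounded to 4 dp:

805.8462 mL


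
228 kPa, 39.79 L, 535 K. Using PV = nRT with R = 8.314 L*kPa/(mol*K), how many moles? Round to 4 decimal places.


PV = nRT, solve for n = PV / (RT).
PV = 228 * 39.79 = 9072.12
RT = 8.314 * 535 = 4447.99
n = 9072.12 / 4447.99
n = 2.03959991 mol, rounded to 4 dp:

2.0396 mol


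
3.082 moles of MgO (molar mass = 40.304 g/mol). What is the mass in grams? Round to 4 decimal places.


mass = n * M
mass = 3.082 * 40.304
mass = 124.216928 g, rounded to 4 dp:

124.2169 g


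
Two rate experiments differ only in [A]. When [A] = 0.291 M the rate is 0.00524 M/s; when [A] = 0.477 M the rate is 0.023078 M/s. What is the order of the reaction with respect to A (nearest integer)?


Rate is proportional to [A]^n, so rate2/rate1 = ([A]2/[A]1)^n. Take logs to solve for n.
rate2/rate1 = 0.023078 / 0.00524 = 4.4042
[A]2/[A]1 = 0.477 / 0.291 = 1.6392
n = ln(4.4042) / ln(1.6392) = 3.0
Nearest integer order:

3


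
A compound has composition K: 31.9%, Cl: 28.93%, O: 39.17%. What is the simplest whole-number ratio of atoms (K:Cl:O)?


Assume 100 g of compound, divide each mass% by atomic mass to get moles, then normalize by the smallest to get a raw atom ratio.
Moles per 100 g: K: 31.9/39.098 = 0.8159, Cl: 28.93/35.453 = 0.816, O: 39.17/15.999 = 2.4483
Raw ratio (divide by min = 0.8159): K: 1.0, Cl: 1.0, O: 3.001
Multiply by 1 to clear fractions: K: 1.0 ~= 1, Cl: 1.0 ~= 1, O: 3.001 ~= 3
Reduce by GCD to get the simplest whole-number ratio:

1:1:3


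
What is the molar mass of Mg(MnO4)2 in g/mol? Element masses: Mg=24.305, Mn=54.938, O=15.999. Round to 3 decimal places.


M = sum(count * atomic_mass) over atoms.
M = 1*24.305 + 2*54.938 + 8*15.999
M = 24.305 + 109.876 + 127.992
M = 262.173 g/mol, rounded to 3 dp:

262.173 g/mol


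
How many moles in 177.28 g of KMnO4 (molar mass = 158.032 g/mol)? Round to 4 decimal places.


n = mass / M
n = 177.28 / 158.032
n = 1.12179812 mol, rounded to 4 dp:

1.1218 mol


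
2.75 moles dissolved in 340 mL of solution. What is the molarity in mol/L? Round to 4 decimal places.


Convert volume to liters: V_L = V_mL / 1000.
V_L = 340 / 1000 = 0.34 L
M = n / V_L = 2.75 / 0.34
M = 8.08823529 mol/L, rounded to 4 dp:

8.0882 mol/L


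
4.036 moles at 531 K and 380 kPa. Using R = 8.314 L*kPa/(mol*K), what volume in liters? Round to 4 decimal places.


PV = nRT, solve for V = nRT / P.
nRT = 4.036 * 8.314 * 531 = 17817.8664
V = 17817.8664 / 380
V = 46.88912211 L, rounded to 4 dp:

46.8891 L


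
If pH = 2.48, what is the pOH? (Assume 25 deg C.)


At 25 deg C, pH + pOH = 14.
pOH = 14 - pH = 14 - 2.48
pOH = 11.52:

11.52


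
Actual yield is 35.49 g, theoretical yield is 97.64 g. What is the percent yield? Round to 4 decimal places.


% yield = 100 * actual / theoretical
% yield = 100 * 35.49 / 97.64
% yield = 36.34780828 %, rounded to 4 dp:

36.3478 %


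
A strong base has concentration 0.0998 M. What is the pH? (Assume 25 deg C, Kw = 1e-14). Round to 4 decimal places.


A strong base dissociates completely, so [OH-] equals the given concentration.
pOH = -log10([OH-]) = -log10(0.0998) = 1.000869
pH = 14 - pOH = 14 - 1.000869
pH = 12.999131, rounded to 4 dp:

12.9991


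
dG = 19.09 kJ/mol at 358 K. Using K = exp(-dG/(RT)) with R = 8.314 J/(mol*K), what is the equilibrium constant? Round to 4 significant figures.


dG is in kJ/mol; multiply by 1000 to match R in J/(mol*K).
RT = 8.314 * 358 = 2976.412 J/mol
exponent = -dG*1000 / (RT) = -(19.09*1000) / 2976.412 = -6.41376261
K = exp(-6.41376261)
K = 0.0016388465, rounded to 4 significant figures:

0.001639


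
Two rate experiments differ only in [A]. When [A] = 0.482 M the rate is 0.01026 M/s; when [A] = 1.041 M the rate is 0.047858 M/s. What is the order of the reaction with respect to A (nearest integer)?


Rate is proportional to [A]^n, so rate2/rate1 = ([A]2/[A]1)^n. Take logs to solve for n.
rate2/rate1 = 0.047858 / 0.01026 = 4.6645
[A]2/[A]1 = 1.041 / 0.482 = 2.1598
n = ln(4.6645) / ln(2.1598) = 2.0
Nearest integer order:

2


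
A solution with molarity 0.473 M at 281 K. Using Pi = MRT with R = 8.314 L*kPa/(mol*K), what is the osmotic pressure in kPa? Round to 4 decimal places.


Osmotic pressure (van't Hoff): Pi = M*R*T.
RT = 8.314 * 281 = 2336.234
Pi = 0.473 * 2336.234
Pi = 1105.038682 kPa, rounded to 4 dp:

1105.0387 kPa


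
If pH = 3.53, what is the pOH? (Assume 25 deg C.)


At 25 deg C, pH + pOH = 14.
pOH = 14 - pH = 14 - 3.53
pOH = 10.47:

10.47


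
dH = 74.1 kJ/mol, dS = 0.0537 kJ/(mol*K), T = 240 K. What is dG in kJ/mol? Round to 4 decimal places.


Gibbs: dG = dH - T*dS (consistent units, dS already in kJ/(mol*K)).
T*dS = 240 * 0.0537 = 12.888
dG = 74.1 - (12.888)
dG = 61.212 kJ/mol, rounded to 4 dp:

61.2120 kJ/mol


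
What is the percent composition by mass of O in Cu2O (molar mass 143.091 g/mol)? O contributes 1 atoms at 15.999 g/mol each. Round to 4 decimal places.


pct = 100 * (n_elem * M_elem) / M_total
mass_contribution = 1 * 15.999 = 15.999 g/mol
pct = 100 * 15.999 / 143.091
pct = 11.18099671 %, rounded to 4 dp:

11.1810 %


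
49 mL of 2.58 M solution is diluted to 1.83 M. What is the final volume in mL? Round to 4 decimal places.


Dilution: M1*V1 = M2*V2, solve for V2.
V2 = M1*V1 / M2
V2 = 2.58 * 49 / 1.83
V2 = 126.42 / 1.83
V2 = 69.08196721 mL, rounded to 4 dp:

69.0820 mL


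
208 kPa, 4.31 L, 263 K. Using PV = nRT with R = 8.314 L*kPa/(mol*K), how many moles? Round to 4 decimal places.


PV = nRT, solve for n = PV / (RT).
PV = 208 * 4.31 = 896.48
RT = 8.314 * 263 = 2186.582
n = 896.48 / 2186.582
n = 0.40999148 mol, rounded to 4 dp:

0.4100 mol


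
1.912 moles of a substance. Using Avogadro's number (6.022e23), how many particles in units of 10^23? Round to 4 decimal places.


N = n * NA, then divide by 1e23 for the requested units.
N / 1e23 = n * 6.022
N / 1e23 = 1.912 * 6.022
N / 1e23 = 11.514064, rounded to 4 dp:

11.5141


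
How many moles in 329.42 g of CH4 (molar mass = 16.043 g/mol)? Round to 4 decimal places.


n = mass / M
n = 329.42 / 16.043
n = 20.53356604 mol, rounded to 4 dp:

20.5336 mol


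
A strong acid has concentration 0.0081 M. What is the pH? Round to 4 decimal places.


A strong acid dissociates completely, so [H+] equals the given concentration.
pH = -log10([H+]) = -log10(0.0081)
pH = 2.09151498, rounded to 4 dp:

2.0915


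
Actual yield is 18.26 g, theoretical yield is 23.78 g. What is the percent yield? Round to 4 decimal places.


% yield = 100 * actual / theoretical
% yield = 100 * 18.26 / 23.78
% yield = 76.78721615 %, rounded to 4 dp:

76.7872 %


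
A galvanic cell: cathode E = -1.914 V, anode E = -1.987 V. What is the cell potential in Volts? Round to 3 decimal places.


Standard cell potential: E_cell = E_cathode - E_anode.
E_cell = -1.914 - (-1.987)
E_cell = 0.073 V, rounded to 3 dp:

0.073 V


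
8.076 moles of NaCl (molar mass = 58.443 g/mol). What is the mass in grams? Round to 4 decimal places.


mass = n * M
mass = 8.076 * 58.443
mass = 471.985668 g, rounded to 4 dp:

471.9857 g


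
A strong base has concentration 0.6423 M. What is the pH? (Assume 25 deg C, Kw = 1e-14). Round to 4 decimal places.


A strong base dissociates completely, so [OH-] equals the given concentration.
pOH = -log10([OH-]) = -log10(0.6423) = 0.192262
pH = 14 - pOH = 14 - 0.192262
pH = 13.807738, rounded to 4 dp:

13.8077


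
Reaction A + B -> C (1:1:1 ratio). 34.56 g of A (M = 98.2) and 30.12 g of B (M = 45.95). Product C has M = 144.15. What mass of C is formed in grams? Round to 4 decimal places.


Find moles of each reactant; the smaller value is the limiting reagent in a 1:1:1 reaction, so moles_C equals moles of the limiter.
n_A = mass_A / M_A = 34.56 / 98.2 = 0.351935 mol
n_B = mass_B / M_B = 30.12 / 45.95 = 0.655495 mol
Limiting reagent: A (smaller), n_limiting = 0.351935 mol
mass_C = n_limiting * M_C = 0.351935 * 144.15
mass_C = 50.73143025 g, rounded to 4 dp:

50.7314 g


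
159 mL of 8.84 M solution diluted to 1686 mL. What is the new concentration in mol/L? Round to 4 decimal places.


Dilution: M1*V1 = M2*V2, solve for M2.
M2 = M1*V1 / V2
M2 = 8.84 * 159 / 1686
M2 = 1405.56 / 1686
M2 = 0.83366548 mol/L, rounded to 4 dp:

0.8337 mol/L


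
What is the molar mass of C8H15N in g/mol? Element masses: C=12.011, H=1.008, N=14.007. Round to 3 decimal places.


M = sum(count * atomic_mass) over atoms.
M = 8*12.011 + 15*1.008 + 1*14.007
M = 96.088 + 15.12 + 14.007
M = 125.215 g/mol, rounded to 3 dp:

125.215 g/mol


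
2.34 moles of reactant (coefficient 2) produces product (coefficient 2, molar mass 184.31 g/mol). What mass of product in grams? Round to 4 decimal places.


Use the coefficient ratio to convert reactant moles to product moles, then multiply by the product's molar mass.
moles_P = moles_R * (coeff_P / coeff_R) = 2.34 * (2/2) = 2.34
mass_P = moles_P * M_P = 2.34 * 184.31
mass_P = 431.2854 g, rounded to 4 dp:

431.2854 g


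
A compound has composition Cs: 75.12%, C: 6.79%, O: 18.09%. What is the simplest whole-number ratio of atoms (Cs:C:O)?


Assume 100 g of compound, divide each mass% by atomic mass to get moles, then normalize by the smallest to get a raw atom ratio.
Moles per 100 g: Cs: 75.12/132.905 = 0.5652, C: 6.79/12.011 = 0.5653, O: 18.09/15.999 = 1.1307
Raw ratio (divide by min = 0.5652): Cs: 1.0, C: 1.0, O: 2.0
Multiply by 1 to clear fractions: Cs: 1.0 ~= 1, C: 1.0 ~= 1, O: 2.0 ~= 2
Reduce by GCD to get the simplest whole-number ratio:

1:1:2


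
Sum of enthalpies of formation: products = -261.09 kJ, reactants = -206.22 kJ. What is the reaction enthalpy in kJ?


dH_rxn = sum(dH_f products) - sum(dH_f reactants)
dH_rxn = -261.09 - (-206.22)
dH_rxn = -54.87 kJ:

-54.87 kJ


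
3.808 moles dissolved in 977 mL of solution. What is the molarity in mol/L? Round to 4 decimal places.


Convert volume to liters: V_L = V_mL / 1000.
V_L = 977 / 1000 = 0.977 L
M = n / V_L = 3.808 / 0.977
M = 3.89764585 mol/L, rounded to 4 dp:

3.8976 mol/L


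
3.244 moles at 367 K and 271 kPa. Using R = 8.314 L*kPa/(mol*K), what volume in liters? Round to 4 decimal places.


PV = nRT, solve for V = nRT / P.
nRT = 3.244 * 8.314 * 367 = 9898.2161
V = 9898.2161 / 271
V = 36.52478266 L, rounded to 4 dp:

36.5248 L


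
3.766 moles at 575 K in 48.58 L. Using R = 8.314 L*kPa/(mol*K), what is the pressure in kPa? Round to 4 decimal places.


PV = nRT, solve for P = nRT / V.
nRT = 3.766 * 8.314 * 575 = 18003.5513
P = 18003.5513 / 48.58
P = 370.59595101 kPa, rounded to 4 dp:

370.5960 kPa


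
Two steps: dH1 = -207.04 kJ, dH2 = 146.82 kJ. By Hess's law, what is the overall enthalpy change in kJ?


Hess's law: enthalpy is a state function, so add the step enthalpies.
dH_total = dH1 + dH2 = -207.04 + (146.82)
dH_total = -60.22 kJ:

-60.22 kJ


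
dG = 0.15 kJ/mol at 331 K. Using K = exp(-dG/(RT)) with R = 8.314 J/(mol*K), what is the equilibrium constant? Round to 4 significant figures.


dG is in kJ/mol; multiply by 1000 to match R in J/(mol*K).
RT = 8.314 * 331 = 2751.934 J/mol
exponent = -dG*1000 / (RT) = -(0.15*1000) / 2751.934 = -0.05450712
K = exp(-0.05450712)
K = 0.94695177, rounded to 4 significant figures:

0.9470


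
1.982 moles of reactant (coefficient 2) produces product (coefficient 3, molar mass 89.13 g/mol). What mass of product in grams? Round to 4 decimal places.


Use the coefficient ratio to convert reactant moles to product moles, then multiply by the product's molar mass.
moles_P = moles_R * (coeff_P / coeff_R) = 1.982 * (3/2) = 2.973
mass_P = moles_P * M_P = 2.973 * 89.13
mass_P = 264.98349 g, rounded to 4 dp:

264.9835 g


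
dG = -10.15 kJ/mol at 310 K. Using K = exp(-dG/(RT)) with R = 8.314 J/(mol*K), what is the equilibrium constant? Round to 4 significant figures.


dG is in kJ/mol; multiply by 1000 to match R in J/(mol*K).
RT = 8.314 * 310 = 2577.34 J/mol
exponent = -dG*1000 / (RT) = -(-10.15*1000) / 2577.34 = 3.93816881
K = exp(3.93816881)
K = 51.32453, rounded to 4 significant figures:

51.32


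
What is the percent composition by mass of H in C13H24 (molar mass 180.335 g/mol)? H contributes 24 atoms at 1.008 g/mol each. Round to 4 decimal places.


pct = 100 * (n_elem * M_elem) / M_total
mass_contribution = 24 * 1.008 = 24.192 g/mol
pct = 100 * 24.192 / 180.335
pct = 13.41503313 %, rounded to 4 dp:

13.4150 %


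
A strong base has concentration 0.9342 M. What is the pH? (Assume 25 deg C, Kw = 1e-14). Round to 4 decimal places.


A strong base dissociates completely, so [OH-] equals the given concentration.
pOH = -log10([OH-]) = -log10(0.9342) = 0.02956
pH = 14 - pOH = 14 - 0.02956
pH = 13.97044, rounded to 4 dp:

13.9704


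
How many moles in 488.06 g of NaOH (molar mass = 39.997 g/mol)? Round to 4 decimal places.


n = mass / M
n = 488.06 / 39.997
n = 12.20241518 mol, rounded to 4 dp:

12.2024 mol


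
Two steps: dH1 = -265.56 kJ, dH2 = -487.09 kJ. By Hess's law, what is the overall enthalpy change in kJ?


Hess's law: enthalpy is a state function, so add the step enthalpies.
dH_total = dH1 + dH2 = -265.56 + (-487.09)
dH_total = -752.65 kJ:

-752.65 kJ


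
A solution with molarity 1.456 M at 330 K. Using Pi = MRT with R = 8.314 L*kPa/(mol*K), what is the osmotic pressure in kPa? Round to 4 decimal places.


Osmotic pressure (van't Hoff): Pi = M*R*T.
RT = 8.314 * 330 = 2743.62
Pi = 1.456 * 2743.62
Pi = 3994.71072 kPa, rounded to 4 dp:

3994.7107 kPa


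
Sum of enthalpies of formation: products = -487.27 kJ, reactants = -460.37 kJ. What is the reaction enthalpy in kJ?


dH_rxn = sum(dH_f products) - sum(dH_f reactants)
dH_rxn = -487.27 - (-460.37)
dH_rxn = -26.9 kJ:

-26.90 kJ


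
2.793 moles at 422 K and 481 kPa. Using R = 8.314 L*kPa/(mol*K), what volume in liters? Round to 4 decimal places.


PV = nRT, solve for V = nRT / P.
nRT = 2.793 * 8.314 * 422 = 9799.2628
V = 9799.2628 / 481
V = 20.37268773 L, rounded to 4 dp:

20.3727 L


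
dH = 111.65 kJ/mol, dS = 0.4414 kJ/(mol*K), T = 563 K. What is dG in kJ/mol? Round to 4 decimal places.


Gibbs: dG = dH - T*dS (consistent units, dS already in kJ/(mol*K)).
T*dS = 563 * 0.4414 = 248.5082
dG = 111.65 - (248.5082)
dG = -136.8582 kJ/mol, rounded to 4 dp:

-136.8582 kJ/mol


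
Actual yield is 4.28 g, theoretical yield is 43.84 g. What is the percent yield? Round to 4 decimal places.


% yield = 100 * actual / theoretical
% yield = 100 * 4.28 / 43.84
% yield = 9.76277372 %, rounded to 4 dp:

9.7628 %


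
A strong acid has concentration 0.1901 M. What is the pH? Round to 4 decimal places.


A strong acid dissociates completely, so [H+] equals the given concentration.
pH = -log10([H+]) = -log10(0.1901)
pH = 0.72101788, rounded to 4 dp:

0.7210


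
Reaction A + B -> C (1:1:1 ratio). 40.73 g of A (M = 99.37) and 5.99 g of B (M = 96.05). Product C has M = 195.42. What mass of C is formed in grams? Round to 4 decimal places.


Find moles of each reactant; the smaller value is the limiting reagent in a 1:1:1 reaction, so moles_C equals moles of the limiter.
n_A = mass_A / M_A = 40.73 / 99.37 = 0.409882 mol
n_B = mass_B / M_B = 5.99 / 96.05 = 0.062363 mol
Limiting reagent: B (smaller), n_limiting = 0.062363 mol
mass_C = n_limiting * M_C = 0.062363 * 195.42
mass_C = 12.18697746 g, rounded to 4 dp:

12.1870 g


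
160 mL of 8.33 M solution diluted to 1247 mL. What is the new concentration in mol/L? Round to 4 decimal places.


Dilution: M1*V1 = M2*V2, solve for M2.
M2 = M1*V1 / V2
M2 = 8.33 * 160 / 1247
M2 = 1332.8 / 1247
M2 = 1.06880513 mol/L, rounded to 4 dp:

1.0688 mol/L


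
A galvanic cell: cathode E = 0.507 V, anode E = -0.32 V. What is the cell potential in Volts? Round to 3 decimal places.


Standard cell potential: E_cell = E_cathode - E_anode.
E_cell = 0.507 - (-0.32)
E_cell = 0.827 V, rounded to 3 dp:

0.827 V


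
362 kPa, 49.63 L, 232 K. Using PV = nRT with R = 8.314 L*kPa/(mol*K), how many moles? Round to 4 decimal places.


PV = nRT, solve for n = PV / (RT).
PV = 362 * 49.63 = 17966.06
RT = 8.314 * 232 = 1928.848
n = 17966.06 / 1928.848
n = 9.31439906 mol, rounded to 4 dp:

9.3144 mol


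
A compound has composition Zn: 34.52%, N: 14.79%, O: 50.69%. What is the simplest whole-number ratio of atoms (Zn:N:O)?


Assume 100 g of compound, divide each mass% by atomic mass to get moles, then normalize by the smallest to get a raw atom ratio.
Moles per 100 g: Zn: 34.52/65.38 = 0.528, N: 14.79/14.007 = 1.0559, O: 50.69/15.999 = 3.1683
Raw ratio (divide by min = 0.528): Zn: 1.0, N: 2.0, O: 6.001
Multiply by 1 to clear fractions: Zn: 1.0 ~= 1, N: 2.0 ~= 2, O: 6.001 ~= 6
Reduce by GCD to get the simplest whole-number ratio:

1:2:6


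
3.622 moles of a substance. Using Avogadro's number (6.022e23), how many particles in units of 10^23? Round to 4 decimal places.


N = n * NA, then divide by 1e23 for the requested units.
N / 1e23 = n * 6.022
N / 1e23 = 3.622 * 6.022
N / 1e23 = 21.811684, rounded to 4 dp:

21.8117


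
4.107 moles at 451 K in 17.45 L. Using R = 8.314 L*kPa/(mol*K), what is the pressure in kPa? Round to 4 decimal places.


PV = nRT, solve for P = nRT / V.
nRT = 4.107 * 8.314 * 451 = 15399.6647
P = 15399.6647 / 17.45
P = 882.50227507 kPa, rounded to 4 dp:

882.5023 kPa


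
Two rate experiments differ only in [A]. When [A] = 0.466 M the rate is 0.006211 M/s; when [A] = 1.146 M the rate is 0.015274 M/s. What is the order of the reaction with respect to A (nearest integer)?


Rate is proportional to [A]^n, so rate2/rate1 = ([A]2/[A]1)^n. Take logs to solve for n.
rate2/rate1 = 0.015274 / 0.006211 = 2.4592
[A]2/[A]1 = 1.146 / 0.466 = 2.4592
n = ln(2.4592) / ln(2.4592) = 1.0
Nearest integer order:

1


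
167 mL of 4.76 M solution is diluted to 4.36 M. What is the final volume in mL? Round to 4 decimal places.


Dilution: M1*V1 = M2*V2, solve for V2.
V2 = M1*V1 / M2
V2 = 4.76 * 167 / 4.36
V2 = 794.92 / 4.36
V2 = 182.32110092 mL, rounded to 4 dp:

182.3211 mL


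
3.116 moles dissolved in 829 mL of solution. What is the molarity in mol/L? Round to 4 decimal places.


Convert volume to liters: V_L = V_mL / 1000.
V_L = 829 / 1000 = 0.829 L
M = n / V_L = 3.116 / 0.829
M = 3.75874548 mol/L, rounded to 4 dp:

3.7587 mol/L


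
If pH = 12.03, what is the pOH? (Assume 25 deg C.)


At 25 deg C, pH + pOH = 14.
pOH = 14 - pH = 14 - 12.03
pOH = 1.97:

1.97


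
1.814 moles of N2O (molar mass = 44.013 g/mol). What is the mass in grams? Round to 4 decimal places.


mass = n * M
mass = 1.814 * 44.013
mass = 79.839582 g, rounded to 4 dp:

79.8396 g


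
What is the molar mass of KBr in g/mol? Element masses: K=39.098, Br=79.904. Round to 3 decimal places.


M = sum(count * atomic_mass) over atoms.
M = 1*39.098 + 1*79.904
M = 39.098 + 79.904
M = 119.002 g/mol, rounded to 3 dp:

119.002 g/mol


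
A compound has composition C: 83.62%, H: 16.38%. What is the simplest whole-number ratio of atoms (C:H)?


Assume 100 g of compound, divide each mass% by atomic mass to get moles, then normalize by the smallest to get a raw atom ratio.
Moles per 100 g: C: 83.62/12.011 = 6.962, H: 16.38/1.008 = 16.25
Raw ratio (divide by min = 6.962): C: 1.0, H: 2.334
Multiply by 3 to clear fractions: C: 3.0 ~= 3, H: 7.002 ~= 7
Reduce by GCD to get the simplest whole-number ratio:

3:7


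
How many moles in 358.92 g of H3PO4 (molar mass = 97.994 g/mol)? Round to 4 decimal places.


n = mass / M
n = 358.92 / 97.994
n = 3.66267322 mol, rounded to 4 dp:

3.6627 mol


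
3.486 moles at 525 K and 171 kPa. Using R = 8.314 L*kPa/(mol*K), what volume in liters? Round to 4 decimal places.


PV = nRT, solve for V = nRT / P.
nRT = 3.486 * 8.314 * 525 = 15215.8671
V = 15215.8671 / 171
V = 88.98167895 L, rounded to 4 dp:

88.9817 L


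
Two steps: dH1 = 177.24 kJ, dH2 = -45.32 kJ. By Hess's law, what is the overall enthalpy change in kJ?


Hess's law: enthalpy is a state function, so add the step enthalpies.
dH_total = dH1 + dH2 = 177.24 + (-45.32)
dH_total = 131.92 kJ:

131.92 kJ


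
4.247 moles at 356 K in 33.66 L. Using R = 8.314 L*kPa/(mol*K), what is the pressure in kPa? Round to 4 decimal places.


PV = nRT, solve for P = nRT / V.
nRT = 4.247 * 8.314 * 356 = 12570.2026
P = 12570.2026 / 33.66
P = 373.44630422 kPa, rounded to 4 dp:

373.4463 kPa


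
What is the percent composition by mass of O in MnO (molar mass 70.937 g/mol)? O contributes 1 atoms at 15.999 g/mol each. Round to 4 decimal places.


pct = 100 * (n_elem * M_elem) / M_total
mass_contribution = 1 * 15.999 = 15.999 g/mol
pct = 100 * 15.999 / 70.937
pct = 22.55381536 %, rounded to 4 dp:

22.5538 %


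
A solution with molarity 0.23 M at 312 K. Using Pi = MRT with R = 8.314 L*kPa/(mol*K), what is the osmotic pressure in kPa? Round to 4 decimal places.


Osmotic pressure (van't Hoff): Pi = M*R*T.
RT = 8.314 * 312 = 2593.968
Pi = 0.23 * 2593.968
Pi = 596.61264 kPa, rounded to 4 dp:

596.6126 kPa


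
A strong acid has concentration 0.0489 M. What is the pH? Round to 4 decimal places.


A strong acid dissociates completely, so [H+] equals the given concentration.
pH = -log10([H+]) = -log10(0.0489)
pH = 1.31069114, rounded to 4 dp:

1.3107


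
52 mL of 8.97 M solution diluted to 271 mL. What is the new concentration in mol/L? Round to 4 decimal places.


Dilution: M1*V1 = M2*V2, solve for M2.
M2 = M1*V1 / V2
M2 = 8.97 * 52 / 271
M2 = 466.44 / 271
M2 = 1.72118081 mol/L, rounded to 4 dp:

1.7212 mol/L


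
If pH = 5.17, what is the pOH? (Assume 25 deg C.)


At 25 deg C, pH + pOH = 14.
pOH = 14 - pH = 14 - 5.17
pOH = 8.83:

8.83


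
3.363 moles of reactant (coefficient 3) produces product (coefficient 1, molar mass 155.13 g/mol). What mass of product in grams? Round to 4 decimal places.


Use the coefficient ratio to convert reactant moles to product moles, then multiply by the product's molar mass.
moles_P = moles_R * (coeff_P / coeff_R) = 3.363 * (1/3) = 1.121
mass_P = moles_P * M_P = 1.121 * 155.13
mass_P = 173.90073 g, rounded to 4 dp:

173.9007 g


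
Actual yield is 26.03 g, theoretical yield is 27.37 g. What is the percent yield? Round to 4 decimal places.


% yield = 100 * actual / theoretical
% yield = 100 * 26.03 / 27.37
% yield = 95.10412861 %, rounded to 4 dp:

95.1041 %


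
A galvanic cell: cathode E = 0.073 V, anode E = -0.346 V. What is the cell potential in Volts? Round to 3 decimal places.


Standard cell potential: E_cell = E_cathode - E_anode.
E_cell = 0.073 - (-0.346)
E_cell = 0.419 V, rounded to 3 dp:

0.419 V


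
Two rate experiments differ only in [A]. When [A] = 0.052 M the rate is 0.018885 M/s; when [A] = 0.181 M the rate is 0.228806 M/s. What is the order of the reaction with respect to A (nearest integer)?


Rate is proportional to [A]^n, so rate2/rate1 = ([A]2/[A]1)^n. Take logs to solve for n.
rate2/rate1 = 0.228806 / 0.018885 = 12.1158
[A]2/[A]1 = 0.181 / 0.052 = 3.4808
n = ln(12.1158) / ln(3.4808) = 2.0
Nearest integer order:

2


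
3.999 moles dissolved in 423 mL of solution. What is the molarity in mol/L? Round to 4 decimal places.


Convert volume to liters: V_L = V_mL / 1000.
V_L = 423 / 1000 = 0.423 L
M = n / V_L = 3.999 / 0.423
M = 9.45390071 mol/L, rounded to 4 dp:

9.4539 mol/L


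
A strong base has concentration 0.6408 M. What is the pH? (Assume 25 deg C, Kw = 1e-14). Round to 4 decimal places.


A strong base dissociates completely, so [OH-] equals the given concentration.
pOH = -log10([OH-]) = -log10(0.6408) = 0.193277
pH = 14 - pOH = 14 - 0.193277
pH = 13.806723, rounded to 4 dp:

13.8067


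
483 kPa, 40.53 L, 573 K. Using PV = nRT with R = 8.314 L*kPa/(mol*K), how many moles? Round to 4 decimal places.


PV = nRT, solve for n = PV / (RT).
PV = 483 * 40.53 = 19575.99
RT = 8.314 * 573 = 4763.922
n = 19575.99 / 4763.922
n = 4.10921715 mol, rounded to 4 dp:

4.1092 mol


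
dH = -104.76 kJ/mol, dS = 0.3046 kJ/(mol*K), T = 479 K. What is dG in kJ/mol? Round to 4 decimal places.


Gibbs: dG = dH - T*dS (consistent units, dS already in kJ/(mol*K)).
T*dS = 479 * 0.3046 = 145.9034
dG = -104.76 - (145.9034)
dG = -250.6634 kJ/mol, rounded to 4 dp:

-250.6634 kJ/mol


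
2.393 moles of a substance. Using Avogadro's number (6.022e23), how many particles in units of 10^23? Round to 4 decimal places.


N = n * NA, then divide by 1e23 for the requested units.
N / 1e23 = n * 6.022
N / 1e23 = 2.393 * 6.022
N / 1e23 = 14.410646, rounded to 4 dp:

14.4106


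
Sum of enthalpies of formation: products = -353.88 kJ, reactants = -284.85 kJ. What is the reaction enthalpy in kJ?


dH_rxn = sum(dH_f products) - sum(dH_f reactants)
dH_rxn = -353.88 - (-284.85)
dH_rxn = -69.03 kJ:

-69.03 kJ


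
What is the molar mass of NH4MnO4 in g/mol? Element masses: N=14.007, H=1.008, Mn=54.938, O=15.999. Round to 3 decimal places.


M = sum(count * atomic_mass) over atoms.
M = 1*14.007 + 4*1.008 + 1*54.938 + 4*15.999
M = 14.007 + 4.032 + 54.938 + 63.996
M = 136.973 g/mol, rounded to 3 dp:

136.973 g/mol


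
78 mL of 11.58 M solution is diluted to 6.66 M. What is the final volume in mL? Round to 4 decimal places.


Dilution: M1*V1 = M2*V2, solve for V2.
V2 = M1*V1 / M2
V2 = 11.58 * 78 / 6.66
V2 = 903.24 / 6.66
V2 = 135.62162162 mL, rounded to 4 dp:

135.6216 mL


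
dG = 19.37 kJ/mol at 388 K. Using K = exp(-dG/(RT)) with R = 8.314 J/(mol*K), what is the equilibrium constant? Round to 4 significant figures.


dG is in kJ/mol; multiply by 1000 to match R in J/(mol*K).
RT = 8.314 * 388 = 3225.832 J/mol
exponent = -dG*1000 / (RT) = -(19.37*1000) / 3225.832 = -6.00465244
K = exp(-6.00465244)
K = 0.0024672467, rounded to 4 significant figures:

0.002467


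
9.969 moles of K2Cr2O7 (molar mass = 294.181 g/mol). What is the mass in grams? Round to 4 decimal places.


mass = n * M
mass = 9.969 * 294.181
mass = 2932.690389 g, rounded to 4 dp:

2932.6904 g


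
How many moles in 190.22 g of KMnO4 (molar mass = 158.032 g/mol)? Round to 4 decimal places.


n = mass / M
n = 190.22 / 158.032
n = 1.20368027 mol, rounded to 4 dp:

1.2037 mol


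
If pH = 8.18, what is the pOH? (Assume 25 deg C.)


At 25 deg C, pH + pOH = 14.
pOH = 14 - pH = 14 - 8.18
pOH = 5.82:

5.82


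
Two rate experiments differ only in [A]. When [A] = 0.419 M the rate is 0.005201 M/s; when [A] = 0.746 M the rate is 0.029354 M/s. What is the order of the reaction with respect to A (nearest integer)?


Rate is proportional to [A]^n, so rate2/rate1 = ([A]2/[A]1)^n. Take logs to solve for n.
rate2/rate1 = 0.029354 / 0.005201 = 5.6439
[A]2/[A]1 = 0.746 / 0.419 = 1.7804
n = ln(5.6439) / ln(1.7804) = 3.0
Nearest integer order:

3


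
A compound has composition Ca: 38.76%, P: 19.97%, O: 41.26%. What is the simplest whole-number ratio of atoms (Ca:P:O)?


Assume 100 g of compound, divide each mass% by atomic mass to get moles, then normalize by the smallest to get a raw atom ratio.
Moles per 100 g: Ca: 38.76/40.078 = 0.9671, P: 19.97/30.974 = 0.6447, O: 41.26/15.999 = 2.5789
Raw ratio (divide by min = 0.6447): Ca: 1.5, P: 1.0, O: 4.0
Multiply by 2 to clear fractions: Ca: 3.0 ~= 3, P: 2.0 ~= 2, O: 8.0 ~= 8
Reduce by GCD to get the simplest whole-number ratio:

3:2:8


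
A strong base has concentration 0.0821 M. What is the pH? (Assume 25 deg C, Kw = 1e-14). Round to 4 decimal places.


A strong base dissociates completely, so [OH-] equals the given concentration.
pOH = -log10([OH-]) = -log10(0.0821) = 1.085657
pH = 14 - pOH = 14 - 1.085657
pH = 12.914343, rounded to 4 dp:

12.9143


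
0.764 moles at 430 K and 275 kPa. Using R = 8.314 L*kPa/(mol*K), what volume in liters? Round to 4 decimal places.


PV = nRT, solve for V = nRT / P.
nRT = 0.764 * 8.314 * 430 = 2731.3153
V = 2731.3153 / 275
V = 9.93205564 L, rounded to 4 dp:

9.9321 L


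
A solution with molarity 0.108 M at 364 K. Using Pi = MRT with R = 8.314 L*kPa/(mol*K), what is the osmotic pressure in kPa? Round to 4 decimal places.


Osmotic pressure (van't Hoff): Pi = M*R*T.
RT = 8.314 * 364 = 3026.296
Pi = 0.108 * 3026.296
Pi = 326.839968 kPa, rounded to 4 dp:

326.8400 kPa


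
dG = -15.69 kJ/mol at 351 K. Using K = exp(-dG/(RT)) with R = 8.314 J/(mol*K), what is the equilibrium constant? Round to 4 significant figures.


dG is in kJ/mol; multiply by 1000 to match R in J/(mol*K).
RT = 8.314 * 351 = 2918.214 J/mol
exponent = -dG*1000 / (RT) = -(-15.69*1000) / 2918.214 = 5.37657622
K = exp(5.37657622)
K = 216.28051, rounded to 4 significant figures:

216.3


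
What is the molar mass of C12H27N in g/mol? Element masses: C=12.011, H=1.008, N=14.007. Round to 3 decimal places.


M = sum(count * atomic_mass) over atoms.
M = 12*12.011 + 27*1.008 + 1*14.007
M = 144.132 + 27.216 + 14.007
M = 185.355 g/mol, rounded to 3 dp:

185.355 g/mol


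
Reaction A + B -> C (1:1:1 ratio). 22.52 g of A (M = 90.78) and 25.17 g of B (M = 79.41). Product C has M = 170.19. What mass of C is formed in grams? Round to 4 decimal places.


Find moles of each reactant; the smaller value is the limiting reagent in a 1:1:1 reaction, so moles_C equals moles of the limiter.
n_A = mass_A / M_A = 22.52 / 90.78 = 0.248072 mol
n_B = mass_B / M_B = 25.17 / 79.41 = 0.316963 mol
Limiting reagent: A (smaller), n_limiting = 0.248072 mol
mass_C = n_limiting * M_C = 0.248072 * 170.19
mass_C = 42.21937368 g, rounded to 4 dp:

42.2194 g


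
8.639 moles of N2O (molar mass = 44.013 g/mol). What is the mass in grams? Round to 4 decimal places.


mass = n * M
mass = 8.639 * 44.013
mass = 380.228307 g, rounded to 4 dp:

380.2283 g


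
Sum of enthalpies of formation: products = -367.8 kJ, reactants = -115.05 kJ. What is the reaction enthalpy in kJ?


dH_rxn = sum(dH_f products) - sum(dH_f reactants)
dH_rxn = -367.8 - (-115.05)
dH_rxn = -252.75 kJ:

-252.75 kJ


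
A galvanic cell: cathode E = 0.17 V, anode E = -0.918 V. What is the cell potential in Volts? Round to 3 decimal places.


Standard cell potential: E_cell = E_cathode - E_anode.
E_cell = 0.17 - (-0.918)
E_cell = 1.088 V, rounded to 3 dp:

1.088 V
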